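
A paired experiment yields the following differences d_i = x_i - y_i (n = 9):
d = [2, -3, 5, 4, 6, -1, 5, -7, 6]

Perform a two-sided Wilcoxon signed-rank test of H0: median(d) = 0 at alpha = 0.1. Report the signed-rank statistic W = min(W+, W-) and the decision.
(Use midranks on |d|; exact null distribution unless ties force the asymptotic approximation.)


Step 1: Drop any zero differences (none here) and take |d_i|.
|d| = [2, 3, 5, 4, 6, 1, 5, 7, 6]
Step 2: Midrank |d_i| (ties get averaged ranks).
ranks: |2|->2, |3|->3, |5|->5.5, |4|->4, |6|->7.5, |1|->1, |5|->5.5, |7|->9, |6|->7.5
Step 3: Attach original signs; sum ranks with positive sign and with negative sign.
W+ = 2 + 5.5 + 4 + 7.5 + 5.5 + 7.5 = 32
W- = 3 + 1 + 9 = 13
(Check: W+ + W- = 45 should equal n(n+1)/2 = 45.)
Step 4: Test statistic W = min(W+, W-) = 13.
Step 5: Ties in |d|, so use the tie-corrected normal approximation.
        E[W] = n(n+1)/4 = 9*10/4 = 22.5.
        Tie groups: |d|=5 (t=2), |d|=6 (t=2); sum(t^3 - t) = 12.
        Var[W] = n(n+1)(2n+1)/24 - sum(t^3-t)/48 = 1710/24 - 12/48 = 71.
        z = (W - E[W]) / sqrt(Var[W]) = (13 - 22.5) / 8.4261 = -1.1274.
        Two-sided p = 2*Phi(z) = 0.259555.
Step 6: alpha = 0.1. fail to reject H0.

W+ = 32, W- = 13, W = min = 13, p = 0.259555, fail to reject H0.


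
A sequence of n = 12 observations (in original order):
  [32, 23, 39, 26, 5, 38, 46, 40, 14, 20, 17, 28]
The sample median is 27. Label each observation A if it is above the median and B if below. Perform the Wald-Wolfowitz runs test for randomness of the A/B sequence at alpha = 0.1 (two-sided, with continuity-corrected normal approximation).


Step 1: Compute median = 27; label A = above, B = below.
Labels in order: ABABBAAABBBA  (n_A = 6, n_B = 6)
Step 2: Count runs R = 7.
Step 3: Under H0 (random ordering), E[R] = 2*n_A*n_B/(n_A+n_B) + 1 = 2*6*6/12 + 1 = 7.0000.
        Var[R] = 2*n_A*n_B*(2*n_A*n_B - n_A - n_B) / ((n_A+n_B)^2 * (n_A+n_B-1)) = 4320/1584 = 2.7273.
        SD[R] = 1.6514.
Step 4: R = E[R], so z = 0 with no continuity correction.
Step 5: Two-sided p-value via normal approximation = 2*(1 - Phi(|z|)) = 1.000000.
Step 6: alpha = 0.1. fail to reject H0.

R = 7, z = 0.0000, p = 1.000000, fail to reject H0.


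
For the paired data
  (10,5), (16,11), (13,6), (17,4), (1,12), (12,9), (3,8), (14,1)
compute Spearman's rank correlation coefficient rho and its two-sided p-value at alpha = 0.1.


Step 1: Rank x and y separately (midranks; no ties here).
rank(x): 10->3, 16->7, 13->5, 17->8, 1->1, 12->4, 3->2, 14->6
rank(y): 5->3, 11->7, 6->4, 4->2, 12->8, 9->6, 8->5, 1->1
Step 2: d_i = R_x(i) - R_y(i); compute d_i^2.
  (3-3)^2=0, (7-7)^2=0, (5-4)^2=1, (8-2)^2=36, (1-8)^2=49, (4-6)^2=4, (2-5)^2=9, (6-1)^2=25
sum(d^2) = 124.
Step 3: rho = 1 - 6*124 / (8*(8^2 - 1)) = 1 - 744/504 = -0.476190.
Step 4: Under H0, t = rho * sqrt((n-2)/(1-rho^2)) = -1.3265 ~ t(6).
Step 5: Two-sided p-value from the t-distribution with 6 df = 0.232936.
Step 6: alpha = 0.1. fail to reject H0.

rho = -0.4762, p = 0.232936, fail to reject H0 at alpha = 0.1.


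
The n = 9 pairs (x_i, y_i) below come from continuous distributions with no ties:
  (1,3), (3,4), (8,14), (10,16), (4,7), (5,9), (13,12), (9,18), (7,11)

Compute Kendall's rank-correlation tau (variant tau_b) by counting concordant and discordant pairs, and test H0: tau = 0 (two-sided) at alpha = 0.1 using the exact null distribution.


Step 1: Enumerate the 36 unordered pairs (i,j) with i<j and classify each by sign(x_j-x_i) * sign(y_j-y_i).
  (1,2):dx=+2,dy=+1->C; (1,3):dx=+7,dy=+11->C; (1,4):dx=+9,dy=+13->C; (1,5):dx=+3,dy=+4->C
  (1,6):dx=+4,dy=+6->C; (1,7):dx=+12,dy=+9->C; (1,8):dx=+8,dy=+15->C; (1,9):dx=+6,dy=+8->C
  (2,3):dx=+5,dy=+10->C; (2,4):dx=+7,dy=+12->C; (2,5):dx=+1,dy=+3->C; (2,6):dx=+2,dy=+5->C
  (2,7):dx=+10,dy=+8->C; (2,8):dx=+6,dy=+14->C; (2,9):dx=+4,dy=+7->C; (3,4):dx=+2,dy=+2->C
  (3,5):dx=-4,dy=-7->C; (3,6):dx=-3,dy=-5->C; (3,7):dx=+5,dy=-2->D; (3,8):dx=+1,dy=+4->C
  (3,9):dx=-1,dy=-3->C; (4,5):dx=-6,dy=-9->C; (4,6):dx=-5,dy=-7->C; (4,7):dx=+3,dy=-4->D
  (4,8):dx=-1,dy=+2->D; (4,9):dx=-3,dy=-5->C; (5,6):dx=+1,dy=+2->C; (5,7):dx=+9,dy=+5->C
  (5,8):dx=+5,dy=+11->C; (5,9):dx=+3,dy=+4->C; (6,7):dx=+8,dy=+3->C; (6,8):dx=+4,dy=+9->C
  (6,9):dx=+2,dy=+2->C; (7,8):dx=-4,dy=+6->D; (7,9):dx=-6,dy=-1->C; (8,9):dx=-2,dy=-7->C
Step 2: C = 32, D = 4, total pairs = 36.
Step 3: tau = (C - D)/(n(n-1)/2) = (32 - 4)/36 = 0.777778.
Step 4: Exact two-sided p-value (enumerate n! = 362880 permutations of y under H0): p = 0.002425.
Step 5: alpha = 0.1. reject H0.

tau_b = 0.7778 (C=32, D=4), p = 0.002425, reject H0.


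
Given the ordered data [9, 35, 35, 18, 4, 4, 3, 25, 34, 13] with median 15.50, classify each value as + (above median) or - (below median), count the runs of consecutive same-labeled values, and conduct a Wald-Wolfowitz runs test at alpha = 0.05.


Step 1: Compute median = 15.50; label A = above, B = below.
Labels in order: BAAABBBAAB  (n_A = 5, n_B = 5)
Step 2: Count runs R = 5.
Step 3: Under H0 (random ordering), E[R] = 2*n_A*n_B/(n_A+n_B) + 1 = 2*5*5/10 + 1 = 6.0000.
        Var[R] = 2*n_A*n_B*(2*n_A*n_B - n_A - n_B) / ((n_A+n_B)^2 * (n_A+n_B-1)) = 2000/900 = 2.2222.
        SD[R] = 1.4907.
Step 4: Continuity-corrected z = (R + 0.5 - E[R]) / SD[R] = (5 + 0.5 - 6.0000) / 1.4907 = -0.3354.
Step 5: Two-sided p-value via normal approximation = 2*(1 - Phi(|z|)) = 0.737316.
Step 6: alpha = 0.05. fail to reject H0.

R = 5, z = -0.3354, p = 0.737316, fail to reject H0.


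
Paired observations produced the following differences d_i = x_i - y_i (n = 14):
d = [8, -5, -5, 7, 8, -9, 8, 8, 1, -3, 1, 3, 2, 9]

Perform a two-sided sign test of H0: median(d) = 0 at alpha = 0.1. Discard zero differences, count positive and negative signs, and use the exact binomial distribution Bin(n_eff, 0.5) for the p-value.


Step 1: Discard zero differences. Original n = 14; n_eff = number of nonzero differences = 14.
Nonzero differences (with sign): +8, -5, -5, +7, +8, -9, +8, +8, +1, -3, +1, +3, +2, +9
Step 2: Count signs: positive = 10, negative = 4.
Step 3: Under H0: P(positive) = 0.5, so the number of positives S ~ Bin(14, 0.5).
Step 4: Two-sided exact p-value = sum of Bin(14,0.5) probabilities at or below the observed probability = 0.179565.
Step 5: alpha = 0.1. fail to reject H0.

n_eff = 14, pos = 10, neg = 4, p = 0.179565, fail to reject H0.


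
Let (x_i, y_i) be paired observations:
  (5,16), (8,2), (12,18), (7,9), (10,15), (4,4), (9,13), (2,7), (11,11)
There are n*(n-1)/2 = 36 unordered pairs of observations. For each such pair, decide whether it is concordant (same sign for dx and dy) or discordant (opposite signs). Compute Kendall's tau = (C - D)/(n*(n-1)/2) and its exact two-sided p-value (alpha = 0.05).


Step 1: Enumerate the 36 unordered pairs (i,j) with i<j and classify each by sign(x_j-x_i) * sign(y_j-y_i).
  (1,2):dx=+3,dy=-14->D; (1,3):dx=+7,dy=+2->C; (1,4):dx=+2,dy=-7->D; (1,5):dx=+5,dy=-1->D
  (1,6):dx=-1,dy=-12->C; (1,7):dx=+4,dy=-3->D; (1,8):dx=-3,dy=-9->C; (1,9):dx=+6,dy=-5->D
  (2,3):dx=+4,dy=+16->C; (2,4):dx=-1,dy=+7->D; (2,5):dx=+2,dy=+13->C; (2,6):dx=-4,dy=+2->D
  (2,7):dx=+1,dy=+11->C; (2,8):dx=-6,dy=+5->D; (2,9):dx=+3,dy=+9->C; (3,4):dx=-5,dy=-9->C
  (3,5):dx=-2,dy=-3->C; (3,6):dx=-8,dy=-14->C; (3,7):dx=-3,dy=-5->C; (3,8):dx=-10,dy=-11->C
  (3,9):dx=-1,dy=-7->C; (4,5):dx=+3,dy=+6->C; (4,6):dx=-3,dy=-5->C; (4,7):dx=+2,dy=+4->C
  (4,8):dx=-5,dy=-2->C; (4,9):dx=+4,dy=+2->C; (5,6):dx=-6,dy=-11->C; (5,7):dx=-1,dy=-2->C
  (5,8):dx=-8,dy=-8->C; (5,9):dx=+1,dy=-4->D; (6,7):dx=+5,dy=+9->C; (6,8):dx=-2,dy=+3->D
  (6,9):dx=+7,dy=+7->C; (7,8):dx=-7,dy=-6->C; (7,9):dx=+2,dy=-2->D; (8,9):dx=+9,dy=+4->C
Step 2: C = 25, D = 11, total pairs = 36.
Step 3: tau = (C - D)/(n(n-1)/2) = (25 - 11)/36 = 0.388889.
Step 4: Exact two-sided p-value (enumerate n! = 362880 permutations of y under H0): p = 0.180181.
Step 5: alpha = 0.05. fail to reject H0.

tau_b = 0.3889 (C=25, D=11), p = 0.180181, fail to reject H0.


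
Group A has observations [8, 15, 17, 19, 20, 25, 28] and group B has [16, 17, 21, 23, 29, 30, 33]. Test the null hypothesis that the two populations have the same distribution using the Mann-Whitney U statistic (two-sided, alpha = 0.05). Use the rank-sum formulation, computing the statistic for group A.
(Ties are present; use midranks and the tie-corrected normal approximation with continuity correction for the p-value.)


Step 1: Combine and sort all 14 observations; assign midranks.
sorted (value, group): (8,X), (15,X), (16,Y), (17,X), (17,Y), (19,X), (20,X), (21,Y), (23,Y), (25,X), (28,X), (29,Y), (30,Y), (33,Y)
ranks: 8->1, 15->2, 16->3, 17->4.5, 17->4.5, 19->6, 20->7, 21->8, 23->9, 25->10, 28->11, 29->12, 30->13, 33->14
Step 2: Rank sum for X: R1 = 1 + 2 + 4.5 + 6 + 7 + 10 + 11 = 41.5.
Step 3: U_X = R1 - n1(n1+1)/2 = 41.5 - 7*8/2 = 41.5 - 28 = 13.5.
       U_Y = n1*n2 - U_X = 49 - 13.5 = 35.5.
Step 4: Ties are present, so use the tie-corrected normal approximation (with continuity correction) for the p-value.
Step 5: p-value = 0.179234; compare to alpha = 0.05. fail to reject H0.

U_X = 13.5, p = 0.179234, fail to reject H0 at alpha = 0.05.


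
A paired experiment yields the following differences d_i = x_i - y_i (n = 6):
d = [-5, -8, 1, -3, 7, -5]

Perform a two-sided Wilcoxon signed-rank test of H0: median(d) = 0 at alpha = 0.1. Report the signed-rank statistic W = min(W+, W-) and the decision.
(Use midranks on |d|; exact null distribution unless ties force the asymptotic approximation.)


Step 1: Drop any zero differences (none here) and take |d_i|.
|d| = [5, 8, 1, 3, 7, 5]
Step 2: Midrank |d_i| (ties get averaged ranks).
ranks: |5|->3.5, |8|->6, |1|->1, |3|->2, |7|->5, |5|->3.5
Step 3: Attach original signs; sum ranks with positive sign and with negative sign.
W+ = 1 + 5 = 6
W- = 3.5 + 6 + 2 + 3.5 = 15
(Check: W+ + W- = 21 should equal n(n+1)/2 = 21.)
Step 4: Test statistic W = min(W+, W-) = 6.
Step 5: Ties in |d|, so use the tie-corrected normal approximation.
        E[W] = n(n+1)/4 = 6*7/4 = 10.5.
        Tie groups: |d|=5 (t=2); sum(t^3 - t) = 6.
        Var[W] = n(n+1)(2n+1)/24 - sum(t^3-t)/48 = 546/24 - 6/48 = 22.625.
        z = (W - E[W]) / sqrt(Var[W]) = (6 - 10.5) / 4.7566 = -0.9461.
        Two-sided p = 2*Phi(z) = 0.344118.
Step 6: alpha = 0.1. fail to reject H0.

W+ = 6, W- = 15, W = min = 6, p = 0.344118, fail to reject H0.


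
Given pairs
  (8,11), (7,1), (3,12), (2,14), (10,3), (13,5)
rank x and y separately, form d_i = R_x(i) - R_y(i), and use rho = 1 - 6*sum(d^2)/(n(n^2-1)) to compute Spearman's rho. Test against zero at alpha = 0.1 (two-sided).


Step 1: Rank x and y separately (midranks; no ties here).
rank(x): 8->4, 7->3, 3->2, 2->1, 10->5, 13->6
rank(y): 11->4, 1->1, 12->5, 14->6, 3->2, 5->3
Step 2: d_i = R_x(i) - R_y(i); compute d_i^2.
  (4-4)^2=0, (3-1)^2=4, (2-5)^2=9, (1-6)^2=25, (5-2)^2=9, (6-3)^2=9
sum(d^2) = 56.
Step 3: rho = 1 - 6*56 / (6*(6^2 - 1)) = 1 - 336/210 = -0.600000.
Step 4: Under H0, t = rho * sqrt((n-2)/(1-rho^2)) = -1.5000 ~ t(4).
Step 5: Two-sided p-value from the t-distribution with 4 df = 0.208000.
Step 6: alpha = 0.1. fail to reject H0.

rho = -0.6000, p = 0.208000, fail to reject H0 at alpha = 0.1.


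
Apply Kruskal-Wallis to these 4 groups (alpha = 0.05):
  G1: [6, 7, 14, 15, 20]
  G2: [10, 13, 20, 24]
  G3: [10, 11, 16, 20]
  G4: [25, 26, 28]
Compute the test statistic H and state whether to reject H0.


Step 1: Combine all N = 16 observations and assign midranks.
sorted (value, group, rank): (6,G1,1), (7,G1,2), (10,G2,3.5), (10,G3,3.5), (11,G3,5), (13,G2,6), (14,G1,7), (15,G1,8), (16,G3,9), (20,G1,11), (20,G2,11), (20,G3,11), (24,G2,13), (25,G4,14), (26,G4,15), (28,G4,16)
Step 2: Sum ranks within each group.
R_1 = 29 (n_1 = 5)
R_2 = 33.5 (n_2 = 4)
R_3 = 28.5 (n_3 = 4)
R_4 = 45 (n_4 = 3)
Step 3: H = 12/(N(N+1)) * sum(R_i^2/n_i) - 3(N+1)
     = 12/(16*17) * (29^2/5 + 33.5^2/4 + 28.5^2/4 + 45^2/3) - 3*17
     = 0.044118 * 1326.83 - 51
     = 7.536397.
Step 4: Ties present; correction factor C = 1 - 30/(16^3 - 16) = 0.992647. Corrected H = 7.536397 / 0.992647 = 7.592222.
Step 5: Under H0, H ~ chi^2(3); p-value = 0.055236.
Step 6: alpha = 0.05. fail to reject H0.

H = 7.5922, df = 3, p = 0.055236, fail to reject H0.


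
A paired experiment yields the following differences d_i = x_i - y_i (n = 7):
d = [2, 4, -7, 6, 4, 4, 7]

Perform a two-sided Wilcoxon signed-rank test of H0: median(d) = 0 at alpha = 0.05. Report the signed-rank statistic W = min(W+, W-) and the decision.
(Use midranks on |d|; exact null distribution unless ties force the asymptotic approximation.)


Step 1: Drop any zero differences (none here) and take |d_i|.
|d| = [2, 4, 7, 6, 4, 4, 7]
Step 2: Midrank |d_i| (ties get averaged ranks).
ranks: |2|->1, |4|->3, |7|->6.5, |6|->5, |4|->3, |4|->3, |7|->6.5
Step 3: Attach original signs; sum ranks with positive sign and with negative sign.
W+ = 1 + 3 + 5 + 3 + 3 + 6.5 = 21.5
W- = 6.5 = 6.5
(Check: W+ + W- = 28 should equal n(n+1)/2 = 28.)
Step 4: Test statistic W = min(W+, W-) = 6.5.
Step 5: Ties in |d|, so use the tie-corrected normal approximation.
        E[W] = n(n+1)/4 = 7*8/4 = 14.
        Tie groups: |d|=4 (t=3), |d|=7 (t=2); sum(t^3 - t) = 30.
        Var[W] = n(n+1)(2n+1)/24 - sum(t^3-t)/48 = 840/24 - 30/48 = 34.375.
        z = (W - E[W]) / sqrt(Var[W]) = (6.5 - 14) / 5.8630 = -1.2792.
        Two-sided p = 2*Phi(z) = 0.200825.
Step 6: alpha = 0.05. fail to reject H0.

W+ = 21.5, W- = 6.5, W = min = 6.5, p = 0.200825, fail to reject H0.


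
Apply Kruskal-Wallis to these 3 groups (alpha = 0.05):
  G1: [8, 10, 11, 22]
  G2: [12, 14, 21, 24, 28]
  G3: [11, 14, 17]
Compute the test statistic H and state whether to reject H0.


Step 1: Combine all N = 12 observations and assign midranks.
sorted (value, group, rank): (8,G1,1), (10,G1,2), (11,G1,3.5), (11,G3,3.5), (12,G2,5), (14,G2,6.5), (14,G3,6.5), (17,G3,8), (21,G2,9), (22,G1,10), (24,G2,11), (28,G2,12)
Step 2: Sum ranks within each group.
R_1 = 16.5 (n_1 = 4)
R_2 = 43.5 (n_2 = 5)
R_3 = 18 (n_3 = 3)
Step 3: H = 12/(N(N+1)) * sum(R_i^2/n_i) - 3(N+1)
     = 12/(12*13) * (16.5^2/4 + 43.5^2/5 + 18^2/3) - 3*13
     = 0.076923 * 554.513 - 39
     = 3.654808.
Step 4: Ties present; correction factor C = 1 - 12/(12^3 - 12) = 0.993007. Corrected H = 3.654808 / 0.993007 = 3.680546.
Step 5: Under H0, H ~ chi^2(2); p-value = 0.158774.
Step 6: alpha = 0.05. fail to reject H0.

H = 3.6805, df = 2, p = 0.158774, fail to reject H0.


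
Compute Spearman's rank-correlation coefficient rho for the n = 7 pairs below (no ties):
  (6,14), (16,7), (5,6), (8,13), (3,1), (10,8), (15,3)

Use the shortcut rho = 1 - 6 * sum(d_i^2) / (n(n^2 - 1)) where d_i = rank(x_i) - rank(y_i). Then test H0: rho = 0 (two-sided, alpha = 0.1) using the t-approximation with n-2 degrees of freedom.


Step 1: Rank x and y separately (midranks; no ties here).
rank(x): 6->3, 16->7, 5->2, 8->4, 3->1, 10->5, 15->6
rank(y): 14->7, 7->4, 6->3, 13->6, 1->1, 8->5, 3->2
Step 2: d_i = R_x(i) - R_y(i); compute d_i^2.
  (3-7)^2=16, (7-4)^2=9, (2-3)^2=1, (4-6)^2=4, (1-1)^2=0, (5-5)^2=0, (6-2)^2=16
sum(d^2) = 46.
Step 3: rho = 1 - 6*46 / (7*(7^2 - 1)) = 1 - 276/336 = 0.178571.
Step 4: Under H0, t = rho * sqrt((n-2)/(1-rho^2)) = 0.4058 ~ t(5).
Step 5: Two-sided p-value from the t-distribution with 5 df = 0.701658.
Step 6: alpha = 0.1. fail to reject H0.

rho = 0.1786, p = 0.701658, fail to reject H0 at alpha = 0.1.


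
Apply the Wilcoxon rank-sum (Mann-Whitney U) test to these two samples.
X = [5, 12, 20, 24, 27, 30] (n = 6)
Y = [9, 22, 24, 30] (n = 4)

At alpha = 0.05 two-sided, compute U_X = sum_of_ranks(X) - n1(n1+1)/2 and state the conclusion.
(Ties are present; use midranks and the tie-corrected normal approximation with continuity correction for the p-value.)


Step 1: Combine and sort all 10 observations; assign midranks.
sorted (value, group): (5,X), (9,Y), (12,X), (20,X), (22,Y), (24,X), (24,Y), (27,X), (30,X), (30,Y)
ranks: 5->1, 9->2, 12->3, 20->4, 22->5, 24->6.5, 24->6.5, 27->8, 30->9.5, 30->9.5
Step 2: Rank sum for X: R1 = 1 + 3 + 4 + 6.5 + 8 + 9.5 = 32.
Step 3: U_X = R1 - n1(n1+1)/2 = 32 - 6*7/2 = 32 - 21 = 11.
       U_Y = n1*n2 - U_X = 24 - 11 = 13.
Step 4: Ties are present, so use the tie-corrected normal approximation (with continuity correction) for the p-value.
Step 5: p-value = 0.914589; compare to alpha = 0.05. fail to reject H0.

U_X = 11, p = 0.914589, fail to reject H0 at alpha = 0.05.


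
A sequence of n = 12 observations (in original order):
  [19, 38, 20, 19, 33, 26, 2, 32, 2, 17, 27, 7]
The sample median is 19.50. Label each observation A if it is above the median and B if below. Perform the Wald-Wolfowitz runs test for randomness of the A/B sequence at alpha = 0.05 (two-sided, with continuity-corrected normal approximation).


Step 1: Compute median = 19.50; label A = above, B = below.
Labels in order: BAABAABABBAB  (n_A = 6, n_B = 6)
Step 2: Count runs R = 9.
Step 3: Under H0 (random ordering), E[R] = 2*n_A*n_B/(n_A+n_B) + 1 = 2*6*6/12 + 1 = 7.0000.
        Var[R] = 2*n_A*n_B*(2*n_A*n_B - n_A - n_B) / ((n_A+n_B)^2 * (n_A+n_B-1)) = 4320/1584 = 2.7273.
        SD[R] = 1.6514.
Step 4: Continuity-corrected z = (R - 0.5 - E[R]) / SD[R] = (9 - 0.5 - 7.0000) / 1.6514 = 0.9083.
Step 5: Two-sided p-value via normal approximation = 2*(1 - Phi(|z|)) = 0.363722.
Step 6: alpha = 0.05. fail to reject H0.

R = 9, z = 0.9083, p = 0.363722, fail to reject H0.


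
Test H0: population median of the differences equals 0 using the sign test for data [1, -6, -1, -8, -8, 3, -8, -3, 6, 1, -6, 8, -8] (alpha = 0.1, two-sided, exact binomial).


Step 1: Discard zero differences. Original n = 13; n_eff = number of nonzero differences = 13.
Nonzero differences (with sign): +1, -6, -1, -8, -8, +3, -8, -3, +6, +1, -6, +8, -8
Step 2: Count signs: positive = 5, negative = 8.
Step 3: Under H0: P(positive) = 0.5, so the number of positives S ~ Bin(13, 0.5).
Step 4: Two-sided exact p-value = sum of Bin(13,0.5) probabilities at or below the observed probability = 0.581055.
Step 5: alpha = 0.1. fail to reject H0.

n_eff = 13, pos = 5, neg = 8, p = 0.581055, fail to reject H0.


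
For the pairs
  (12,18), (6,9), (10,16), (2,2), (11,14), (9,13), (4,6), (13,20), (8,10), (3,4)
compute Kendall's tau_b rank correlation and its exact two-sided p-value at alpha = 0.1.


Step 1: Enumerate the 45 unordered pairs (i,j) with i<j and classify each by sign(x_j-x_i) * sign(y_j-y_i).
  (1,2):dx=-6,dy=-9->C; (1,3):dx=-2,dy=-2->C; (1,4):dx=-10,dy=-16->C; (1,5):dx=-1,dy=-4->C
  (1,6):dx=-3,dy=-5->C; (1,7):dx=-8,dy=-12->C; (1,8):dx=+1,dy=+2->C; (1,9):dx=-4,dy=-8->C
  (1,10):dx=-9,dy=-14->C; (2,3):dx=+4,dy=+7->C; (2,4):dx=-4,dy=-7->C; (2,5):dx=+5,dy=+5->C
  (2,6):dx=+3,dy=+4->C; (2,7):dx=-2,dy=-3->C; (2,8):dx=+7,dy=+11->C; (2,9):dx=+2,dy=+1->C
  (2,10):dx=-3,dy=-5->C; (3,4):dx=-8,dy=-14->C; (3,5):dx=+1,dy=-2->D; (3,6):dx=-1,dy=-3->C
  (3,7):dx=-6,dy=-10->C; (3,8):dx=+3,dy=+4->C; (3,9):dx=-2,dy=-6->C; (3,10):dx=-7,dy=-12->C
  (4,5):dx=+9,dy=+12->C; (4,6):dx=+7,dy=+11->C; (4,7):dx=+2,dy=+4->C; (4,8):dx=+11,dy=+18->C
  (4,9):dx=+6,dy=+8->C; (4,10):dx=+1,dy=+2->C; (5,6):dx=-2,dy=-1->C; (5,7):dx=-7,dy=-8->C
  (5,8):dx=+2,dy=+6->C; (5,9):dx=-3,dy=-4->C; (5,10):dx=-8,dy=-10->C; (6,7):dx=-5,dy=-7->C
  (6,8):dx=+4,dy=+7->C; (6,9):dx=-1,dy=-3->C; (6,10):dx=-6,dy=-9->C; (7,8):dx=+9,dy=+14->C
  (7,9):dx=+4,dy=+4->C; (7,10):dx=-1,dy=-2->C; (8,9):dx=-5,dy=-10->C; (8,10):dx=-10,dy=-16->C
  (9,10):dx=-5,dy=-6->C
Step 2: C = 44, D = 1, total pairs = 45.
Step 3: tau = (C - D)/(n(n-1)/2) = (44 - 1)/45 = 0.955556.
Step 4: Exact two-sided p-value (enumerate n! = 3628800 permutations of y under H0): p = 0.000006.
Step 5: alpha = 0.1. reject H0.

tau_b = 0.9556 (C=44, D=1), p = 0.000006, reject H0.


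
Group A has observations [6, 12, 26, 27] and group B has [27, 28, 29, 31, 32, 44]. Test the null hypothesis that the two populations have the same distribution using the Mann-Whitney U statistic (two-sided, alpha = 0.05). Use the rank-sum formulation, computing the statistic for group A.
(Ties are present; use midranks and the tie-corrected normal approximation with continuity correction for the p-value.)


Step 1: Combine and sort all 10 observations; assign midranks.
sorted (value, group): (6,X), (12,X), (26,X), (27,X), (27,Y), (28,Y), (29,Y), (31,Y), (32,Y), (44,Y)
ranks: 6->1, 12->2, 26->3, 27->4.5, 27->4.5, 28->6, 29->7, 31->8, 32->9, 44->10
Step 2: Rank sum for X: R1 = 1 + 2 + 3 + 4.5 = 10.5.
Step 3: U_X = R1 - n1(n1+1)/2 = 10.5 - 4*5/2 = 10.5 - 10 = 0.5.
       U_Y = n1*n2 - U_X = 24 - 0.5 = 23.5.
Step 4: Ties are present, so use the tie-corrected normal approximation (with continuity correction) for the p-value.
Step 5: p-value = 0.018655; compare to alpha = 0.05. reject H0.

U_X = 0.5, p = 0.018655, reject H0 at alpha = 0.05.


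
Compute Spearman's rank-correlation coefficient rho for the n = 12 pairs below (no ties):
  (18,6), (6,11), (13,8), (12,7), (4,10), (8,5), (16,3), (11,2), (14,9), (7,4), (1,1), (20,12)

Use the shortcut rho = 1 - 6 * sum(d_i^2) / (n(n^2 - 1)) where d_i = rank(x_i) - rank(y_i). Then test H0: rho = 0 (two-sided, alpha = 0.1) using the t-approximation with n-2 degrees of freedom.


Step 1: Rank x and y separately (midranks; no ties here).
rank(x): 18->11, 6->3, 13->8, 12->7, 4->2, 8->5, 16->10, 11->6, 14->9, 7->4, 1->1, 20->12
rank(y): 6->6, 11->11, 8->8, 7->7, 10->10, 5->5, 3->3, 2->2, 9->9, 4->4, 1->1, 12->12
Step 2: d_i = R_x(i) - R_y(i); compute d_i^2.
  (11-6)^2=25, (3-11)^2=64, (8-8)^2=0, (7-7)^2=0, (2-10)^2=64, (5-5)^2=0, (10-3)^2=49, (6-2)^2=16, (9-9)^2=0, (4-4)^2=0, (1-1)^2=0, (12-12)^2=0
sum(d^2) = 218.
Step 3: rho = 1 - 6*218 / (12*(12^2 - 1)) = 1 - 1308/1716 = 0.237762.
Step 4: Under H0, t = rho * sqrt((n-2)/(1-rho^2)) = 0.7741 ~ t(10).
Step 5: Two-sided p-value from the t-distribution with 10 df = 0.456801.
Step 6: alpha = 0.1. fail to reject H0.

rho = 0.2378, p = 0.456801, fail to reject H0 at alpha = 0.1.


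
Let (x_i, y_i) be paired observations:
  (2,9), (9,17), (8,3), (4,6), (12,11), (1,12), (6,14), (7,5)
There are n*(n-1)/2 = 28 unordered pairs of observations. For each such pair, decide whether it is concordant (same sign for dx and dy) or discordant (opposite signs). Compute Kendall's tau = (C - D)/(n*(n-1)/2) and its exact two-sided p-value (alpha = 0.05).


Step 1: Enumerate the 28 unordered pairs (i,j) with i<j and classify each by sign(x_j-x_i) * sign(y_j-y_i).
  (1,2):dx=+7,dy=+8->C; (1,3):dx=+6,dy=-6->D; (1,4):dx=+2,dy=-3->D; (1,5):dx=+10,dy=+2->C
  (1,6):dx=-1,dy=+3->D; (1,7):dx=+4,dy=+5->C; (1,8):dx=+5,dy=-4->D; (2,3):dx=-1,dy=-14->C
  (2,4):dx=-5,dy=-11->C; (2,5):dx=+3,dy=-6->D; (2,6):dx=-8,dy=-5->C; (2,7):dx=-3,dy=-3->C
  (2,8):dx=-2,dy=-12->C; (3,4):dx=-4,dy=+3->D; (3,5):dx=+4,dy=+8->C; (3,6):dx=-7,dy=+9->D
  (3,7):dx=-2,dy=+11->D; (3,8):dx=-1,dy=+2->D; (4,5):dx=+8,dy=+5->C; (4,6):dx=-3,dy=+6->D
  (4,7):dx=+2,dy=+8->C; (4,8):dx=+3,dy=-1->D; (5,6):dx=-11,dy=+1->D; (5,7):dx=-6,dy=+3->D
  (5,8):dx=-5,dy=-6->C; (6,7):dx=+5,dy=+2->C; (6,8):dx=+6,dy=-7->D; (7,8):dx=+1,dy=-9->D
Step 2: C = 13, D = 15, total pairs = 28.
Step 3: tau = (C - D)/(n(n-1)/2) = (13 - 15)/28 = -0.071429.
Step 4: Exact two-sided p-value (enumerate n! = 40320 permutations of y under H0): p = 0.904861.
Step 5: alpha = 0.05. fail to reject H0.

tau_b = -0.0714 (C=13, D=15), p = 0.904861, fail to reject H0.


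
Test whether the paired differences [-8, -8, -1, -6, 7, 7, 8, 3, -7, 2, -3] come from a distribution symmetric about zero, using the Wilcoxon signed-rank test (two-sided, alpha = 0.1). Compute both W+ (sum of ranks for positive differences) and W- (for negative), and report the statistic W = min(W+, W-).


Step 1: Drop any zero differences (none here) and take |d_i|.
|d| = [8, 8, 1, 6, 7, 7, 8, 3, 7, 2, 3]
Step 2: Midrank |d_i| (ties get averaged ranks).
ranks: |8|->10, |8|->10, |1|->1, |6|->5, |7|->7, |7|->7, |8|->10, |3|->3.5, |7|->7, |2|->2, |3|->3.5
Step 3: Attach original signs; sum ranks with positive sign and with negative sign.
W+ = 7 + 7 + 10 + 3.5 + 2 = 29.5
W- = 10 + 10 + 1 + 5 + 7 + 3.5 = 36.5
(Check: W+ + W- = 66 should equal n(n+1)/2 = 66.)
Step 4: Test statistic W = min(W+, W-) = 29.5.
Step 5: Ties in |d|, so use the tie-corrected normal approximation.
        E[W] = n(n+1)/4 = 11*12/4 = 33.
        Tie groups: |d|=3 (t=2), |d|=7 (t=3), |d|=8 (t=3); sum(t^3 - t) = 54.
        Var[W] = n(n+1)(2n+1)/24 - sum(t^3-t)/48 = 3036/24 - 54/48 = 125.375.
        z = (W - E[W]) / sqrt(Var[W]) = (29.5 - 33) / 11.1971 = -0.3126.
        Two-sided p = 2*Phi(z) = 0.754599.
Step 6: alpha = 0.1. fail to reject H0.

W+ = 29.5, W- = 36.5, W = min = 29.5, p = 0.754599, fail to reject H0.


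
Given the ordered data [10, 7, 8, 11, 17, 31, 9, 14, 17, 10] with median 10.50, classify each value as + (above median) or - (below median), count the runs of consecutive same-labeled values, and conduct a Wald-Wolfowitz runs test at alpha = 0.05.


Step 1: Compute median = 10.50; label A = above, B = below.
Labels in order: BBBAAABAAB  (n_A = 5, n_B = 5)
Step 2: Count runs R = 5.
Step 3: Under H0 (random ordering), E[R] = 2*n_A*n_B/(n_A+n_B) + 1 = 2*5*5/10 + 1 = 6.0000.
        Var[R] = 2*n_A*n_B*(2*n_A*n_B - n_A - n_B) / ((n_A+n_B)^2 * (n_A+n_B-1)) = 2000/900 = 2.2222.
        SD[R] = 1.4907.
Step 4: Continuity-corrected z = (R + 0.5 - E[R]) / SD[R] = (5 + 0.5 - 6.0000) / 1.4907 = -0.3354.
Step 5: Two-sided p-value via normal approximation = 2*(1 - Phi(|z|)) = 0.737316.
Step 6: alpha = 0.05. fail to reject H0.

R = 5, z = -0.3354, p = 0.737316, fail to reject H0.


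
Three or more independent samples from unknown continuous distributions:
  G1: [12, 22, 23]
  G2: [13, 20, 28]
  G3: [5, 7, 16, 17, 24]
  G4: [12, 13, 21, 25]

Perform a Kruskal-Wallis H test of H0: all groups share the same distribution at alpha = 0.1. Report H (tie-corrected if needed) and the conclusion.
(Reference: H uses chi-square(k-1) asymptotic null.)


Step 1: Combine all N = 15 observations and assign midranks.
sorted (value, group, rank): (5,G3,1), (7,G3,2), (12,G1,3.5), (12,G4,3.5), (13,G2,5.5), (13,G4,5.5), (16,G3,7), (17,G3,8), (20,G2,9), (21,G4,10), (22,G1,11), (23,G1,12), (24,G3,13), (25,G4,14), (28,G2,15)
Step 2: Sum ranks within each group.
R_1 = 26.5 (n_1 = 3)
R_2 = 29.5 (n_2 = 3)
R_3 = 31 (n_3 = 5)
R_4 = 33 (n_4 = 4)
Step 3: H = 12/(N(N+1)) * sum(R_i^2/n_i) - 3(N+1)
     = 12/(15*16) * (26.5^2/3 + 29.5^2/3 + 31^2/5 + 33^2/4) - 3*16
     = 0.050000 * 988.617 - 48
     = 1.430833.
Step 4: Ties present; correction factor C = 1 - 12/(15^3 - 15) = 0.996429. Corrected H = 1.430833 / 0.996429 = 1.435962.
Step 5: Under H0, H ~ chi^2(3); p-value = 0.697127.
Step 6: alpha = 0.1. fail to reject H0.

H = 1.4360, df = 3, p = 0.697127, fail to reject H0.


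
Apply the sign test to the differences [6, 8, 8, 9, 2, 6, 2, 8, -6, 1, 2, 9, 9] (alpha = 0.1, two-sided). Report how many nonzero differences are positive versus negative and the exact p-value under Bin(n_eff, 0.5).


Step 1: Discard zero differences. Original n = 13; n_eff = number of nonzero differences = 13.
Nonzero differences (with sign): +6, +8, +8, +9, +2, +6, +2, +8, -6, +1, +2, +9, +9
Step 2: Count signs: positive = 12, negative = 1.
Step 3: Under H0: P(positive) = 0.5, so the number of positives S ~ Bin(13, 0.5).
Step 4: Two-sided exact p-value = sum of Bin(13,0.5) probabilities at or below the observed probability = 0.003418.
Step 5: alpha = 0.1. reject H0.

n_eff = 13, pos = 12, neg = 1, p = 0.003418, reject H0.


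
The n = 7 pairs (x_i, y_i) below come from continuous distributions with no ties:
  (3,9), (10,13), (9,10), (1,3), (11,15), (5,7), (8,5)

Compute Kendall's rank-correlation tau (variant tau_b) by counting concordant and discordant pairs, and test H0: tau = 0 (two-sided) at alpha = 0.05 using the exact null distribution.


Step 1: Enumerate the 21 unordered pairs (i,j) with i<j and classify each by sign(x_j-x_i) * sign(y_j-y_i).
  (1,2):dx=+7,dy=+4->C; (1,3):dx=+6,dy=+1->C; (1,4):dx=-2,dy=-6->C; (1,5):dx=+8,dy=+6->C
  (1,6):dx=+2,dy=-2->D; (1,7):dx=+5,dy=-4->D; (2,3):dx=-1,dy=-3->C; (2,4):dx=-9,dy=-10->C
  (2,5):dx=+1,dy=+2->C; (2,6):dx=-5,dy=-6->C; (2,7):dx=-2,dy=-8->C; (3,4):dx=-8,dy=-7->C
  (3,5):dx=+2,dy=+5->C; (3,6):dx=-4,dy=-3->C; (3,7):dx=-1,dy=-5->C; (4,5):dx=+10,dy=+12->C
  (4,6):dx=+4,dy=+4->C; (4,7):dx=+7,dy=+2->C; (5,6):dx=-6,dy=-8->C; (5,7):dx=-3,dy=-10->C
  (6,7):dx=+3,dy=-2->D
Step 2: C = 18, D = 3, total pairs = 21.
Step 3: tau = (C - D)/(n(n-1)/2) = (18 - 3)/21 = 0.714286.
Step 4: Exact two-sided p-value (enumerate n! = 5040 permutations of y under H0): p = 0.030159.
Step 5: alpha = 0.05. reject H0.

tau_b = 0.7143 (C=18, D=3), p = 0.030159, reject H0.


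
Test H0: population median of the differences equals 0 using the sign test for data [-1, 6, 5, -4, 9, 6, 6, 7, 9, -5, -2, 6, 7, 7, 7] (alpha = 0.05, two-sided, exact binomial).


Step 1: Discard zero differences. Original n = 15; n_eff = number of nonzero differences = 15.
Nonzero differences (with sign): -1, +6, +5, -4, +9, +6, +6, +7, +9, -5, -2, +6, +7, +7, +7
Step 2: Count signs: positive = 11, negative = 4.
Step 3: Under H0: P(positive) = 0.5, so the number of positives S ~ Bin(15, 0.5).
Step 4: Two-sided exact p-value = sum of Bin(15,0.5) probabilities at or below the observed probability = 0.118469.
Step 5: alpha = 0.05. fail to reject H0.

n_eff = 15, pos = 11, neg = 4, p = 0.118469, fail to reject H0.


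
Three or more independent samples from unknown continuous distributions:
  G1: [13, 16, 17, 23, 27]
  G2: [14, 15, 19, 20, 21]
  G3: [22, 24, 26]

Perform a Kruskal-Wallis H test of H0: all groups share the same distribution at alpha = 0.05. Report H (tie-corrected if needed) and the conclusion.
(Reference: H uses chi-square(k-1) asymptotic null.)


Step 1: Combine all N = 13 observations and assign midranks.
sorted (value, group, rank): (13,G1,1), (14,G2,2), (15,G2,3), (16,G1,4), (17,G1,5), (19,G2,6), (20,G2,7), (21,G2,8), (22,G3,9), (23,G1,10), (24,G3,11), (26,G3,12), (27,G1,13)
Step 2: Sum ranks within each group.
R_1 = 33 (n_1 = 5)
R_2 = 26 (n_2 = 5)
R_3 = 32 (n_3 = 3)
Step 3: H = 12/(N(N+1)) * sum(R_i^2/n_i) - 3(N+1)
     = 12/(13*14) * (33^2/5 + 26^2/5 + 32^2/3) - 3*14
     = 0.065934 * 694.333 - 42
     = 3.780220.
Step 4: No ties, so H is used without correction.
Step 5: Under H0, H ~ chi^2(2); p-value = 0.151055.
Step 6: alpha = 0.05. fail to reject H0.

H = 3.7802, df = 2, p = 0.151055, fail to reject H0.


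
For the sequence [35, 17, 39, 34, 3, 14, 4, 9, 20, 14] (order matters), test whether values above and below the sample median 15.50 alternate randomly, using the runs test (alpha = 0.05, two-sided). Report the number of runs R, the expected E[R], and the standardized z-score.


Step 1: Compute median = 15.50; label A = above, B = below.
Labels in order: AAAABBBBAB  (n_A = 5, n_B = 5)
Step 2: Count runs R = 4.
Step 3: Under H0 (random ordering), E[R] = 2*n_A*n_B/(n_A+n_B) + 1 = 2*5*5/10 + 1 = 6.0000.
        Var[R] = 2*n_A*n_B*(2*n_A*n_B - n_A - n_B) / ((n_A+n_B)^2 * (n_A+n_B-1)) = 2000/900 = 2.2222.
        SD[R] = 1.4907.
Step 4: Continuity-corrected z = (R + 0.5 - E[R]) / SD[R] = (4 + 0.5 - 6.0000) / 1.4907 = -1.0062.
Step 5: Two-sided p-value via normal approximation = 2*(1 - Phi(|z|)) = 0.314305.
Step 6: alpha = 0.05. fail to reject H0.

R = 4, z = -1.0062, p = 0.314305, fail to reject H0.


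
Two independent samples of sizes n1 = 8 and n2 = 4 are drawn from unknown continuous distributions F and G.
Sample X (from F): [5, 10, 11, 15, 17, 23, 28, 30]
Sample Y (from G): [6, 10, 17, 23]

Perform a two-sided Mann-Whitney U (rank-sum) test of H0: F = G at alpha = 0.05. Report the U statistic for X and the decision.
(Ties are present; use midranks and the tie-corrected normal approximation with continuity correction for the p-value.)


Step 1: Combine and sort all 12 observations; assign midranks.
sorted (value, group): (5,X), (6,Y), (10,X), (10,Y), (11,X), (15,X), (17,X), (17,Y), (23,X), (23,Y), (28,X), (30,X)
ranks: 5->1, 6->2, 10->3.5, 10->3.5, 11->5, 15->6, 17->7.5, 17->7.5, 23->9.5, 23->9.5, 28->11, 30->12
Step 2: Rank sum for X: R1 = 1 + 3.5 + 5 + 6 + 7.5 + 9.5 + 11 + 12 = 55.5.
Step 3: U_X = R1 - n1(n1+1)/2 = 55.5 - 8*9/2 = 55.5 - 36 = 19.5.
       U_Y = n1*n2 - U_X = 32 - 19.5 = 12.5.
Step 4: Ties are present, so use the tie-corrected normal approximation (with continuity correction) for the p-value.
Step 5: p-value = 0.608498; compare to alpha = 0.05. fail to reject H0.

U_X = 19.5, p = 0.608498, fail to reject H0 at alpha = 0.05.


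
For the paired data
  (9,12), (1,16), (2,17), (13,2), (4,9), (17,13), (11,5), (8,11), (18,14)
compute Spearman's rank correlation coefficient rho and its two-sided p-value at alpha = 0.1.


Step 1: Rank x and y separately (midranks; no ties here).
rank(x): 9->5, 1->1, 2->2, 13->7, 4->3, 17->8, 11->6, 8->4, 18->9
rank(y): 12->5, 16->8, 17->9, 2->1, 9->3, 13->6, 5->2, 11->4, 14->7
Step 2: d_i = R_x(i) - R_y(i); compute d_i^2.
  (5-5)^2=0, (1-8)^2=49, (2-9)^2=49, (7-1)^2=36, (3-3)^2=0, (8-6)^2=4, (6-2)^2=16, (4-4)^2=0, (9-7)^2=4
sum(d^2) = 158.
Step 3: rho = 1 - 6*158 / (9*(9^2 - 1)) = 1 - 948/720 = -0.316667.
Step 4: Under H0, t = rho * sqrt((n-2)/(1-rho^2)) = -0.8833 ~ t(7).
Step 5: Two-sided p-value from the t-distribution with 7 df = 0.406397.
Step 6: alpha = 0.1. fail to reject H0.

rho = -0.3167, p = 0.406397, fail to reject H0 at alpha = 0.1.


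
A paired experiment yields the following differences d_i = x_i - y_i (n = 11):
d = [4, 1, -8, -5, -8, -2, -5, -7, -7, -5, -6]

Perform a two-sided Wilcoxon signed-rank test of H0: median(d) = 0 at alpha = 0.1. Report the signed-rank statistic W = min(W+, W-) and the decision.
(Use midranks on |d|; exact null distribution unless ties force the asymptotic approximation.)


Step 1: Drop any zero differences (none here) and take |d_i|.
|d| = [4, 1, 8, 5, 8, 2, 5, 7, 7, 5, 6]
Step 2: Midrank |d_i| (ties get averaged ranks).
ranks: |4|->3, |1|->1, |8|->10.5, |5|->5, |8|->10.5, |2|->2, |5|->5, |7|->8.5, |7|->8.5, |5|->5, |6|->7
Step 3: Attach original signs; sum ranks with positive sign and with negative sign.
W+ = 3 + 1 = 4
W- = 10.5 + 5 + 10.5 + 2 + 5 + 8.5 + 8.5 + 5 + 7 = 62
(Check: W+ + W- = 66 should equal n(n+1)/2 = 66.)
Step 4: Test statistic W = min(W+, W-) = 4.
Step 5: Ties in |d|, so use the tie-corrected normal approximation.
        E[W] = n(n+1)/4 = 11*12/4 = 33.
        Tie groups: |d|=5 (t=3), |d|=7 (t=2), |d|=8 (t=2); sum(t^3 - t) = 36.
        Var[W] = n(n+1)(2n+1)/24 - sum(t^3-t)/48 = 3036/24 - 36/48 = 125.75.
        z = (W - E[W]) / sqrt(Var[W]) = (4 - 33) / 11.2138 = -2.5861.
        Two-sided p = 2*Phi(z) = 0.009707.
Step 6: alpha = 0.1. reject H0.

W+ = 4, W- = 62, W = min = 4, p = 0.009707, reject H0.


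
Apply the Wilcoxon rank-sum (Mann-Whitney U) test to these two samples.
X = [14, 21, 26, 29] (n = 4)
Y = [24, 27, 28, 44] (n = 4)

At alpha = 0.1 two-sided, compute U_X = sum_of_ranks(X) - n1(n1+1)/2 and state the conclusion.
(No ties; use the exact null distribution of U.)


Step 1: Combine and sort all 8 observations; assign midranks.
sorted (value, group): (14,X), (21,X), (24,Y), (26,X), (27,Y), (28,Y), (29,X), (44,Y)
ranks: 14->1, 21->2, 24->3, 26->4, 27->5, 28->6, 29->7, 44->8
Step 2: Rank sum for X: R1 = 1 + 2 + 4 + 7 = 14.
Step 3: U_X = R1 - n1(n1+1)/2 = 14 - 4*5/2 = 14 - 10 = 4.
       U_Y = n1*n2 - U_X = 16 - 4 = 12.
Step 4: No ties, so the exact null distribution of U (based on enumerating the C(8,4) = 70 equally likely rank assignments) gives the two-sided p-value.
Step 5: p-value = 0.342857; compare to alpha = 0.1. fail to reject H0.

U_X = 4, p = 0.342857, fail to reject H0 at alpha = 0.1.


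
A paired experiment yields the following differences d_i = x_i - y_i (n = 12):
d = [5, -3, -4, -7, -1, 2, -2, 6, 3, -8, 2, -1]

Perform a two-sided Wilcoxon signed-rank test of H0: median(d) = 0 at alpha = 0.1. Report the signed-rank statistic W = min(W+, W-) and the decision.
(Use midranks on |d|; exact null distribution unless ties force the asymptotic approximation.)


Step 1: Drop any zero differences (none here) and take |d_i|.
|d| = [5, 3, 4, 7, 1, 2, 2, 6, 3, 8, 2, 1]
Step 2: Midrank |d_i| (ties get averaged ranks).
ranks: |5|->9, |3|->6.5, |4|->8, |7|->11, |1|->1.5, |2|->4, |2|->4, |6|->10, |3|->6.5, |8|->12, |2|->4, |1|->1.5
Step 3: Attach original signs; sum ranks with positive sign and with negative sign.
W+ = 9 + 4 + 10 + 6.5 + 4 = 33.5
W- = 6.5 + 8 + 11 + 1.5 + 4 + 12 + 1.5 = 44.5
(Check: W+ + W- = 78 should equal n(n+1)/2 = 78.)
Step 4: Test statistic W = min(W+, W-) = 33.5.
Step 5: Ties in |d|, so use the tie-corrected normal approximation.
        E[W] = n(n+1)/4 = 12*13/4 = 39.
        Tie groups: |d|=1 (t=2), |d|=2 (t=3), |d|=3 (t=2); sum(t^3 - t) = 36.
        Var[W] = n(n+1)(2n+1)/24 - sum(t^3-t)/48 = 3900/24 - 36/48 = 161.75.
        z = (W - E[W]) / sqrt(Var[W]) = (33.5 - 39) / 12.7181 = -0.4325.
        Two-sided p = 2*Phi(z) = 0.665411.
Step 6: alpha = 0.1. fail to reject H0.

W+ = 33.5, W- = 44.5, W = min = 33.5, p = 0.665411, fail to reject H0.


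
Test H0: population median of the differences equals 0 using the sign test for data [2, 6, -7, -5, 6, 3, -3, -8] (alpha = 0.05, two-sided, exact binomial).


Step 1: Discard zero differences. Original n = 8; n_eff = number of nonzero differences = 8.
Nonzero differences (with sign): +2, +6, -7, -5, +6, +3, -3, -8
Step 2: Count signs: positive = 4, negative = 4.
Step 3: Under H0: P(positive) = 0.5, so the number of positives S ~ Bin(8, 0.5).
Step 4: Two-sided exact p-value = sum of Bin(8,0.5) probabilities at or below the observed probability = 1.000000.
Step 5: alpha = 0.05. fail to reject H0.

n_eff = 8, pos = 4, neg = 4, p = 1.000000, fail to reject H0.


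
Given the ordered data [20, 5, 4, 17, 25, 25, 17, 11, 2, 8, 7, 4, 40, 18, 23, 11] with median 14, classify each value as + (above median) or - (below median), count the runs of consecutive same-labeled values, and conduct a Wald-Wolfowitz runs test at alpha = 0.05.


Step 1: Compute median = 14; label A = above, B = below.
Labels in order: ABBAAAABBBBBAAAB  (n_A = 8, n_B = 8)
Step 2: Count runs R = 6.
Step 3: Under H0 (random ordering), E[R] = 2*n_A*n_B/(n_A+n_B) + 1 = 2*8*8/16 + 1 = 9.0000.
        Var[R] = 2*n_A*n_B*(2*n_A*n_B - n_A - n_B) / ((n_A+n_B)^2 * (n_A+n_B-1)) = 14336/3840 = 3.7333.
        SD[R] = 1.9322.
Step 4: Continuity-corrected z = (R + 0.5 - E[R]) / SD[R] = (6 + 0.5 - 9.0000) / 1.9322 = -1.2939.
Step 5: Two-sided p-value via normal approximation = 2*(1 - Phi(|z|)) = 0.195709.
Step 6: alpha = 0.05. fail to reject H0.

R = 6, z = -1.2939, p = 0.195709, fail to reject H0.


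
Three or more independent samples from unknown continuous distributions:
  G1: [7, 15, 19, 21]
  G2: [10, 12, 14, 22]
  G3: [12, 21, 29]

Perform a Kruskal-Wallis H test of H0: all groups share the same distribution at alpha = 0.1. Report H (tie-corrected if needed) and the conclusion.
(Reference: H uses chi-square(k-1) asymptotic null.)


Step 1: Combine all N = 11 observations and assign midranks.
sorted (value, group, rank): (7,G1,1), (10,G2,2), (12,G2,3.5), (12,G3,3.5), (14,G2,5), (15,G1,6), (19,G1,7), (21,G1,8.5), (21,G3,8.5), (22,G2,10), (29,G3,11)
Step 2: Sum ranks within each group.
R_1 = 22.5 (n_1 = 4)
R_2 = 20.5 (n_2 = 4)
R_3 = 23 (n_3 = 3)
Step 3: H = 12/(N(N+1)) * sum(R_i^2/n_i) - 3(N+1)
     = 12/(11*12) * (22.5^2/4 + 20.5^2/4 + 23^2/3) - 3*12
     = 0.090909 * 407.958 - 36
     = 1.087121.
Step 4: Ties present; correction factor C = 1 - 12/(11^3 - 11) = 0.990909. Corrected H = 1.087121 / 0.990909 = 1.097095.
Step 5: Under H0, H ~ chi^2(2); p-value = 0.577788.
Step 6: alpha = 0.1. fail to reject H0.

H = 1.0971, df = 2, p = 0.577788, fail to reject H0.


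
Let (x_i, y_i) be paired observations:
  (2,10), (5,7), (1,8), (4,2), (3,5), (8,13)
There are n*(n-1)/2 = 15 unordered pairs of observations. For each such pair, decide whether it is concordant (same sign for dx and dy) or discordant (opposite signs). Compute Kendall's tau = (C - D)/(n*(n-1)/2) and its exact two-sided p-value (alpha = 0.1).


Step 1: Enumerate the 15 unordered pairs (i,j) with i<j and classify each by sign(x_j-x_i) * sign(y_j-y_i).
  (1,2):dx=+3,dy=-3->D; (1,3):dx=-1,dy=-2->C; (1,4):dx=+2,dy=-8->D; (1,5):dx=+1,dy=-5->D
  (1,6):dx=+6,dy=+3->C; (2,3):dx=-4,dy=+1->D; (2,4):dx=-1,dy=-5->C; (2,5):dx=-2,dy=-2->C
  (2,6):dx=+3,dy=+6->C; (3,4):dx=+3,dy=-6->D; (3,5):dx=+2,dy=-3->D; (3,6):dx=+7,dy=+5->C
  (4,5):dx=-1,dy=+3->D; (4,6):dx=+4,dy=+11->C; (5,6):dx=+5,dy=+8->C
Step 2: C = 8, D = 7, total pairs = 15.
Step 3: tau = (C - D)/(n(n-1)/2) = (8 - 7)/15 = 0.066667.
Step 4: Exact two-sided p-value (enumerate n! = 720 permutations of y under H0): p = 1.000000.
Step 5: alpha = 0.1. fail to reject H0.

tau_b = 0.0667 (C=8, D=7), p = 1.000000, fail to reject H0.
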